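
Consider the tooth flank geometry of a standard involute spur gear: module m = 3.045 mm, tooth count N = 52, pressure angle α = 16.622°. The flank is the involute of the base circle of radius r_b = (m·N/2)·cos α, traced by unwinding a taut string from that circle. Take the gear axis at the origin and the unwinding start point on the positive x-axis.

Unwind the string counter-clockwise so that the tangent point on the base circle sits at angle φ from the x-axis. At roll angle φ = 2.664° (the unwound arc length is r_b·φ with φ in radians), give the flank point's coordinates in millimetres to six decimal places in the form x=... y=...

x=75.943664 y=0.002541

pitch radius r_p = m·N/2 = 3.045·52/2 = 79.170000
base radius r_b = r_p·cos α = 79.170000·cos 16.622° = 75.861708
roll angle φ = 2.664° = 0.04649557 rad
x = r_b·(cos φ + φ·sin φ) = 75.861708·(0.99891928 + 0.04649557·0.04647882) = 75.943664
y = r_b·(sin φ − φ·cos φ) = 75.861708·(0.04647882 − 0.04649557·0.99891928) = 0.002541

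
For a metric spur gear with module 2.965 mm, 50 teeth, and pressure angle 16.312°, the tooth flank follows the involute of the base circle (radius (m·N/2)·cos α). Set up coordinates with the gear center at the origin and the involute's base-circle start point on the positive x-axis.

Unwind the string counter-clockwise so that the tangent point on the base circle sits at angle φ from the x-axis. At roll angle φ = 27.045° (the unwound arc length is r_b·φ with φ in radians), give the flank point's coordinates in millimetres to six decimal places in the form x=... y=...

pitch radius r_p = m·N/2 = 2.965·50/2 = 74.125000
base radius r_b = r_p·cos α = 74.125000·cos 16.312° = 71.141208
roll angle φ = 27.045° = 0.47202430 rad
x = r_b·(cos φ + φ·sin φ) = 71.141208·(0.89064969 + 0.47202430·0.45469015) = 78.630563
y = r_b·(sin φ − φ·cos φ) = 71.141208·(0.45469015 − 0.47202430·0.89064969) = 2.438853

x=78.630563 y=2.438853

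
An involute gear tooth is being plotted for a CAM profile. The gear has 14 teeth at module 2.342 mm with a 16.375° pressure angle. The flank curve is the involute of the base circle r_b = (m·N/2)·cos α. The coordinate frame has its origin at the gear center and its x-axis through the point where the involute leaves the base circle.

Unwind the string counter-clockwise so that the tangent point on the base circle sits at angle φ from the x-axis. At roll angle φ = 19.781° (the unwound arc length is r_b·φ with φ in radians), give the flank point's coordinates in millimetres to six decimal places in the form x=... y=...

x=16.638658 y=0.213192

pitch radius r_p = m·N/2 = 2.342·14/2 = 16.394000
base radius r_b = r_p·cos α = 16.394000·cos 16.375° = 15.729011
roll angle φ = 19.781° = 0.34524358 rad
x = r_b·(cos φ + φ·sin φ) = 15.729011·(0.94099305 + 0.34524358·0.33842589) = 16.638658
y = r_b·(sin φ − φ·cos φ) = 15.729011·(0.33842589 − 0.34524358·0.94099305) = 0.213192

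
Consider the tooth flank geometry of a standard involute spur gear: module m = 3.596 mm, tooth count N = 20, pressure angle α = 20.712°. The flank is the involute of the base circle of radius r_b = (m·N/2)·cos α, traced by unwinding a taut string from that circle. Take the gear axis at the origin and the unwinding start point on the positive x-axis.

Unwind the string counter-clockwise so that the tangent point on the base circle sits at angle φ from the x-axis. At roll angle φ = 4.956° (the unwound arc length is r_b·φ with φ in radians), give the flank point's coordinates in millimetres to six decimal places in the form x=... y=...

x=33.761501 y=0.007251

pitch radius r_p = m·N/2 = 3.596·20/2 = 35.960000
base radius r_b = r_p·cos α = 35.960000·cos 20.712° = 33.635904
roll angle φ = 4.956° = 0.08649852 rad
x = r_b·(cos φ + φ·sin φ) = 33.635904·(0.99626134 + 0.08649852·0.08639069) = 33.761501
y = r_b·(sin φ − φ·cos φ) = 33.635904·(0.08639069 − 0.08649852·0.99626134) = 0.007251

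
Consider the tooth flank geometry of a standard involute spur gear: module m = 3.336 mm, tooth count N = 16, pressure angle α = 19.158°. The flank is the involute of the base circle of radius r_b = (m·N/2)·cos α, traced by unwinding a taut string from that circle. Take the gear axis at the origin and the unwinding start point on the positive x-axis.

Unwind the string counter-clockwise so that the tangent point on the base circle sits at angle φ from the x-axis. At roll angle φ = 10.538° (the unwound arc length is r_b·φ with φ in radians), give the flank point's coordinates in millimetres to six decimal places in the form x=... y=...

pitch radius r_p = m·N/2 = 3.336·16/2 = 26.688000
base radius r_b = r_p·cos α = 26.688000·cos 19.158° = 25.209944
roll angle φ = 10.538° = 0.18392280 rad
x = r_b·(cos φ + φ·sin φ) = 25.209944·(0.98313383 + 0.18392280·0.18288760) = 25.632740
y = r_b·(sin φ − φ·cos φ) = 25.209944·(0.18288760 − 0.18392280·0.98313383) = 0.052106

x=25.632740 y=0.052106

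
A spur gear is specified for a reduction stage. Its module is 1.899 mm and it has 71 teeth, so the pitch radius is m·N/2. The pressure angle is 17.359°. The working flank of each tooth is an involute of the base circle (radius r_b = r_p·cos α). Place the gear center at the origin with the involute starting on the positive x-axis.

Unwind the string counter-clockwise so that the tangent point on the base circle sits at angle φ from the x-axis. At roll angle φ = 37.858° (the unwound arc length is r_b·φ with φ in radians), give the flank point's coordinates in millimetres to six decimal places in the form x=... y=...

x=76.893630 y=5.921227

pitch radius r_p = m·N/2 = 1.899·71/2 = 67.414500
base radius r_b = r_p·cos α = 67.414500·cos 17.359° = 64.344044
roll angle φ = 37.858° = 0.66074675 rad
x = r_b·(cos φ + φ·sin φ) = 64.344044·(0.78953417 + 0.66074675·0.61370661) = 76.893630
y = r_b·(sin φ − φ·cos φ) = 64.344044·(0.61370661 − 0.66074675·0.78953417) = 5.921227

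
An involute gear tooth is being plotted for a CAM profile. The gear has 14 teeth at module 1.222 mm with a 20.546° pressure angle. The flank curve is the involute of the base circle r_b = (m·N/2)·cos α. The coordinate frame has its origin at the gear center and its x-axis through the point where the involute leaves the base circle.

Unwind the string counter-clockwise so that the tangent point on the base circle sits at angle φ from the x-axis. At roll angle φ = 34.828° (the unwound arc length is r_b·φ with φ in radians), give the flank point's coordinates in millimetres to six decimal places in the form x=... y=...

x=9.355787 y=0.577817

pitch radius r_p = m·N/2 = 1.222·14/2 = 8.554000
base radius r_b = r_p·cos α = 8.554000·cos 20.546° = 8.009886
roll angle φ = 34.828° = 0.60786327 rad
x = r_b·(cos φ + φ·sin φ) = 8.009886·(0.82087021 + 0.60786327·0.57111479) = 9.355787
y = r_b·(sin φ − φ·cos φ) = 8.009886·(0.57111479 − 0.60786327·0.82087021) = 0.577817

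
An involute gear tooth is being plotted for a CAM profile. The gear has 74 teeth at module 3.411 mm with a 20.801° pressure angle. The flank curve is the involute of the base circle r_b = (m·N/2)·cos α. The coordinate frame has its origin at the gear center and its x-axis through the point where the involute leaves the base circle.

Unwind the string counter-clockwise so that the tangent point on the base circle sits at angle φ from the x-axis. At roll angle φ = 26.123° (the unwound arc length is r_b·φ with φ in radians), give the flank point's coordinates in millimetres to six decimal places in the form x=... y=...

pitch radius r_p = m·N/2 = 3.411·74/2 = 126.207000
base radius r_b = r_p·cos α = 126.207000·cos 20.801° = 117.980762
roll angle φ = 26.123° = 0.45593236 rad
x = r_b·(cos φ + φ·sin φ) = 117.980762·(0.89785090 + 0.45593236·0.44029963) = 129.613399
y = r_b·(sin φ − φ·cos φ) = 117.980762·(0.44029963 − 0.45593236·0.89785090) = 3.650366

x=129.613399 y=3.650366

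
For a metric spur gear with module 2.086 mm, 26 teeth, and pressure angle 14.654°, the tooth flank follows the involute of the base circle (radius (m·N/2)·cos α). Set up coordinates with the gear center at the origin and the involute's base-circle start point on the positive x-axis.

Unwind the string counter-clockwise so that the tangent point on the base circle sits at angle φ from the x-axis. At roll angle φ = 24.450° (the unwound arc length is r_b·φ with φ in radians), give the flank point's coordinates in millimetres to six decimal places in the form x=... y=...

x=28.517019 y=0.667289

pitch radius r_p = m·N/2 = 2.086·26/2 = 27.118000
base radius r_b = r_p·cos α = 27.118000·cos 14.654° = 26.235883
roll angle φ = 24.450° = 0.42673300 rad
x = r_b·(cos φ + φ·sin φ) = 26.235883·(0.91032281 + 0.42673300·0.41389899) = 28.517019
y = r_b·(sin φ − φ·cos φ) = 26.235883·(0.41389899 − 0.42673300·0.91032281) = 0.667289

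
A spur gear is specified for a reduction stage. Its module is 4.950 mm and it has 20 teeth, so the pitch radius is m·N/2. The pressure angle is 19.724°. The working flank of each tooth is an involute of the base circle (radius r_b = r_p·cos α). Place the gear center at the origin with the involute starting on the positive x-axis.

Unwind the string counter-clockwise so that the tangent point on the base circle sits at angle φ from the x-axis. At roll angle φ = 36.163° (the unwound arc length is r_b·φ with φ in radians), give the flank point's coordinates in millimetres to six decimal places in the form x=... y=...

pitch radius r_p = m·N/2 = 4.950·20/2 = 49.500000
base radius r_b = r_p·cos α = 49.500000·cos 19.724° = 46.595798
roll angle φ = 36.163° = 0.63116342 rad
x = r_b·(cos φ + φ·sin φ) = 46.595798·(0.80734154 + 0.63116342·0.59008443) = 54.972849
y = r_b·(sin φ − φ·cos φ) = 46.595798·(0.59008443 − 0.63116342·0.80734154) = 3.751893

x=54.972849 y=3.751893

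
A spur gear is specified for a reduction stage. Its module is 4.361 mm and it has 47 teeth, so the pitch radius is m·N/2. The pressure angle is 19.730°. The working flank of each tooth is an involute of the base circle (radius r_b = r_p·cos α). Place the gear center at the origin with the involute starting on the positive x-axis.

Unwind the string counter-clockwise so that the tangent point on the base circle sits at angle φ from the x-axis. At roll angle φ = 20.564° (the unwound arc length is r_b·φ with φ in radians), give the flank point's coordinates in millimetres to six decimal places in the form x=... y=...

x=102.481685 y=1.467601

pitch radius r_p = m·N/2 = 4.361·47/2 = 102.483500
base radius r_b = r_p·cos α = 102.483500·cos 19.730° = 96.467095
roll angle φ = 20.564° = 0.35890951 rad
x = r_b·(cos φ + φ·sin φ) = 96.467095·(0.93628042 + 0.35890951·0.35125344) = 102.481685
y = r_b·(sin φ − φ·cos φ) = 96.467095·(0.35125344 − 0.35890951·0.93628042) = 1.467601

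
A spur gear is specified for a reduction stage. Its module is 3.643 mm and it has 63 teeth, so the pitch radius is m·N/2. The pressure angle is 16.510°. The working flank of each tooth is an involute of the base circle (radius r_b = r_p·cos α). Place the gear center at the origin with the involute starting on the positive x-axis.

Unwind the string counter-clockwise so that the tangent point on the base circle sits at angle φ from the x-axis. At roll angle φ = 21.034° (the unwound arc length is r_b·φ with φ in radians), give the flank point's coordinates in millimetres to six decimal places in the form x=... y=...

pitch radius r_p = m·N/2 = 3.643·63/2 = 114.754500
base radius r_b = r_p·cos α = 114.754500·cos 16.510° = 110.023189
roll angle φ = 21.034° = 0.36711255 rad
x = r_b·(cos φ + φ·sin φ) = 110.023189·(0.93336760 + 0.36711255·0.35892188) = 117.189256
y = r_b·(sin φ − φ·cos φ) = 110.023189·(0.35892188 − 0.36711255·0.93336760) = 1.790178

x=117.189256 y=1.790178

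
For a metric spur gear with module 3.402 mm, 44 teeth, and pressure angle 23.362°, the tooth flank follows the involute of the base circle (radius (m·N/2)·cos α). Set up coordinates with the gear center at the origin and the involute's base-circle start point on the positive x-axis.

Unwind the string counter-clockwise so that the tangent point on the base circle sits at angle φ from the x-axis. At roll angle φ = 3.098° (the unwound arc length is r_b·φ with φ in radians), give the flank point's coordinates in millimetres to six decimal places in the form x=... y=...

pitch radius r_p = m·N/2 = 3.402·44/2 = 74.844000
base radius r_b = r_p·cos α = 74.844000·cos 23.362° = 68.708126
roll angle φ = 3.098° = 0.05407030 rad
x = r_b·(cos φ + φ·sin φ) = 68.708126·(0.99853856 + 0.05407030·0.05404396) = 68.808490
y = r_b·(sin φ − φ·cos φ) = 68.708126·(0.05404396 − 0.05407030·0.99853856) = 0.003619

x=68.808490 y=0.003619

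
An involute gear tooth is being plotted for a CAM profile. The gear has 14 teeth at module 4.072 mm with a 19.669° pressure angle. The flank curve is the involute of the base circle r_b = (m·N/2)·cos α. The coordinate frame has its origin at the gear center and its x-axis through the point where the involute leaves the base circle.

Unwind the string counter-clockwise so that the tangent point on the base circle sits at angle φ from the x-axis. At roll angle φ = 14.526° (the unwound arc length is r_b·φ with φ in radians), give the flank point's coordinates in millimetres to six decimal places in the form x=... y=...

x=27.689667 y=0.144861

pitch radius r_p = m·N/2 = 4.072·14/2 = 28.504000
base radius r_b = r_p·cos α = 28.504000·cos 19.669° = 26.840871
roll angle φ = 14.526° = 0.25352653 rad
x = r_b·(cos φ + φ·sin φ) = 26.840871·(0.96803392 + 0.25352653·0.25081931) = 27.689667
y = r_b·(sin φ − φ·cos φ) = 26.840871·(0.25081931 − 0.25352653·0.96803392) = 0.144861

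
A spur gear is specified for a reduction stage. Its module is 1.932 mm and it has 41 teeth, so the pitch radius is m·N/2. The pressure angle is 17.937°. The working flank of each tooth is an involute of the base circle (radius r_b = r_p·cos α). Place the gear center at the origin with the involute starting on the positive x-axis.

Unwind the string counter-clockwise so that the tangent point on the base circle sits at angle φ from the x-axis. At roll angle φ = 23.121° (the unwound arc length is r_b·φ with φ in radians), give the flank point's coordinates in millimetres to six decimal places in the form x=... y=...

pitch radius r_p = m·N/2 = 1.932·41/2 = 39.606000
base radius r_b = r_p·cos α = 39.606000·cos 17.937° = 37.680979
roll angle φ = 23.121° = 0.40353758 rad
x = r_b·(cos φ + φ·sin φ) = 37.680979·(0.91967764 + 0.40353758·0.39267422) = 40.625237
y = r_b·(sin φ − φ·cos φ) = 37.680979·(0.39267422 − 0.40353758·0.91967764) = 0.812015

x=40.625237 y=0.812015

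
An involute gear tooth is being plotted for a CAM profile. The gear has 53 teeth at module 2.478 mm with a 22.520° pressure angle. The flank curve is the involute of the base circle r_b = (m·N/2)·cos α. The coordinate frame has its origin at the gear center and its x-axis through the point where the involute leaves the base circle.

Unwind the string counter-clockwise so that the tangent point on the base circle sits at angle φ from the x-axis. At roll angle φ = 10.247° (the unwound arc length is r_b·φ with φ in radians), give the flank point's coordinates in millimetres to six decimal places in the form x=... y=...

x=61.621981 y=0.115295

pitch radius r_p = m·N/2 = 2.478·53/2 = 65.667000
base radius r_b = r_p·cos α = 65.667000·cos 22.520° = 60.659622
roll angle φ = 10.247° = 0.17884389 rad
x = r_b·(cos φ + φ·sin φ) = 60.659622·(0.98405001 + 0.17884389·0.17789202) = 61.621981
y = r_b·(sin φ − φ·cos φ) = 60.659622·(0.17789202 − 0.17884389·0.98405001) = 0.115295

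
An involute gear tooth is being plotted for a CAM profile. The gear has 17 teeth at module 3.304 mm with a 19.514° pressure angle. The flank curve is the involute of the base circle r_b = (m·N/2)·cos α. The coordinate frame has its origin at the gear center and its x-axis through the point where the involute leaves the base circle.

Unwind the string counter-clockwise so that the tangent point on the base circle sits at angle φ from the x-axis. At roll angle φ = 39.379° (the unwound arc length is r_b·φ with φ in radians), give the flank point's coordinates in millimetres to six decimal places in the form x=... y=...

pitch radius r_p = m·N/2 = 3.304·17/2 = 28.084000
base radius r_b = r_p·cos α = 28.084000·cos 19.514° = 26.470852
roll angle φ = 39.379° = 0.68729321 rad
x = r_b·(cos φ + φ·sin φ) = 26.470852·(0.77296616 + 0.68729321·0.63444725) = 32.003722
y = r_b·(sin φ − φ·cos φ) = 26.470852·(0.63444725 − 0.68729321·0.77296616) = 2.731603

x=32.003722 y=2.731603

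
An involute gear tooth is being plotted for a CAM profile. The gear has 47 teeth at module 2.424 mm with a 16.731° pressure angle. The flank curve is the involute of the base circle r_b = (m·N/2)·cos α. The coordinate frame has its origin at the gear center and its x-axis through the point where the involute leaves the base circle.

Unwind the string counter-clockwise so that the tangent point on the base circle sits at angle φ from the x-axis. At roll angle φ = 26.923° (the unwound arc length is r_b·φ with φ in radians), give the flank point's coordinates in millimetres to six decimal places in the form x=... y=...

x=60.246776 y=1.845340

pitch radius r_p = m·N/2 = 2.424·47/2 = 56.964000
base radius r_b = r_p·cos α = 56.964000·cos 16.731° = 54.552536
roll angle φ = 26.923° = 0.46989499 rad
x = r_b·(cos φ + φ·sin φ) = 54.552536·(0.89161584 + 0.46989499·0.45279266) = 60.246776
y = r_b·(sin φ − φ·cos φ) = 54.552536·(0.45279266 − 0.46989499·0.89161584) = 1.845340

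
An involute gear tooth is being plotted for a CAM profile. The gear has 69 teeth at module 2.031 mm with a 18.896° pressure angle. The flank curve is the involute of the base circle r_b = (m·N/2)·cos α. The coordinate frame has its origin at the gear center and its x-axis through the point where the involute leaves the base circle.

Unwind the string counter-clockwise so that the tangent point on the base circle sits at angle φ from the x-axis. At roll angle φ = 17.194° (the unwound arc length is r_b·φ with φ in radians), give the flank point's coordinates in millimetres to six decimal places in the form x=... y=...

pitch radius r_p = m·N/2 = 2.031·69/2 = 70.069500
base radius r_b = r_p·cos α = 70.069500·cos 18.896° = 66.293312
roll angle φ = 17.194° = 0.30009191 rad
x = r_b·(cos φ + φ·sin φ) = 66.293312·(0.95530932 + 0.30009191·0.29560801) = 69.211471
y = r_b·(sin φ − φ·cos φ) = 66.293312·(0.29560801 − 0.30009191·0.95530932) = 0.591828

x=69.211471 y=0.591828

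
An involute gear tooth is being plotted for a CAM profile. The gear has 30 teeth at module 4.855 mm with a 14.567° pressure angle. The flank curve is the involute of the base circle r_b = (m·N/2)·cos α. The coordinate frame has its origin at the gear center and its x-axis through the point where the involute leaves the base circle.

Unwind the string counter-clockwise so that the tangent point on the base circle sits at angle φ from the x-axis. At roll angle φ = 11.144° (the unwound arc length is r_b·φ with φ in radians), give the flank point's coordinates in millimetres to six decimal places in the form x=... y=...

x=71.804606 y=0.172219

pitch radius r_p = m·N/2 = 4.855·30/2 = 72.825000
base radius r_b = r_p·cos α = 72.825000·cos 14.567° = 70.483981
roll angle φ = 11.144° = 0.19449949 rad
x = r_b·(cos φ + φ·sin φ) = 70.483981·(0.98114453 + 0.19449949·0.19327549) = 71.804606
y = r_b·(sin φ − φ·cos φ) = 70.483981·(0.19327549 − 0.19449949·0.98114453) = 0.172219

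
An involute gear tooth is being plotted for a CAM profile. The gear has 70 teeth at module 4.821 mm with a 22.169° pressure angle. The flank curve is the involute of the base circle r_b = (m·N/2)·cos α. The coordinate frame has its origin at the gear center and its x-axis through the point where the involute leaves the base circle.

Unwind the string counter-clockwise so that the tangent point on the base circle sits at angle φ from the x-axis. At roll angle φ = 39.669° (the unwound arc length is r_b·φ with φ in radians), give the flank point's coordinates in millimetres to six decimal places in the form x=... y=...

pitch radius r_p = m·N/2 = 4.821·70/2 = 168.735000
base radius r_b = r_p·cos α = 168.735000·cos 22.169° = 156.261245
roll angle φ = 39.669° = 0.69235466 rad
x = r_b·(cos φ + φ·sin φ) = 156.261245·(0.76974505 + 0.69235466·0.63835144) = 189.343414
y = r_b·(sin φ − φ·cos φ) = 156.261245·(0.63835144 − 0.69235466·0.76974505) = 16.472258

x=189.343414 y=16.472258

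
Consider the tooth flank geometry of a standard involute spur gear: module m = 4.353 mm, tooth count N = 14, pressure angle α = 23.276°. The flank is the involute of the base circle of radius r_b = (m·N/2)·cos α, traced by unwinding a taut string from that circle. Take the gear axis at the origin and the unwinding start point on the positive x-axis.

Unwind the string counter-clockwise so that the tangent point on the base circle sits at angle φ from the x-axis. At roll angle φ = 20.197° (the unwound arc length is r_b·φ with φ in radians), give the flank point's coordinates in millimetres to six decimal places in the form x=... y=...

x=29.676445 y=0.403631

pitch radius r_p = m·N/2 = 4.353·14/2 = 30.471000
base radius r_b = r_p·cos α = 30.471000·cos 23.276° = 27.991026
roll angle φ = 20.197° = 0.35250415 rad
x = r_b·(cos φ + φ·sin φ) = 27.991026·(0.93851110 + 0.35250415·0.34524906) = 29.676445
y = r_b·(sin φ − φ·cos φ) = 27.991026·(0.34524906 − 0.35250415·0.93851110) = 0.403631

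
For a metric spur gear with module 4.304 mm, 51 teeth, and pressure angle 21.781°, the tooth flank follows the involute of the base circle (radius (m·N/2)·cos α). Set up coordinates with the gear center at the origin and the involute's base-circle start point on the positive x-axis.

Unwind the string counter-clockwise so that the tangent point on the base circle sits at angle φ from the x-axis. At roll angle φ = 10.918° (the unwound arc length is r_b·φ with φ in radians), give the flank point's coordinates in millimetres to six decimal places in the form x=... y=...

pitch radius r_p = m·N/2 = 4.304·51/2 = 109.752000
base radius r_b = r_p·cos α = 109.752000·cos 21.781° = 101.916687
roll angle φ = 10.918° = 0.19055505 rad
x = r_b·(cos φ + φ·sin φ) = 101.916687·(0.98189926 + 0.19055505·0.18940393) = 103.750283
y = r_b·(sin φ − φ·cos φ) = 101.916687·(0.18940393 − 0.19055505·0.98189926) = 0.234211

x=103.750283 y=0.234211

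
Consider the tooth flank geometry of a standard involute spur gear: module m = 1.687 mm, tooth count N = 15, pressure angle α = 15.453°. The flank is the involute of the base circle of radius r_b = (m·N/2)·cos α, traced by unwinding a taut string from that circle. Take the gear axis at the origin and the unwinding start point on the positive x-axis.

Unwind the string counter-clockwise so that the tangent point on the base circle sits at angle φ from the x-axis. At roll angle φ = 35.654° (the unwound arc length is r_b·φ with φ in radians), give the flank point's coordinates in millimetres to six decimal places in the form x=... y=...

x=14.332561 y=0.942128

pitch radius r_p = m·N/2 = 1.687·15/2 = 12.652500
base radius r_b = r_p·cos α = 12.652500·cos 15.453° = 12.195104
roll angle φ = 35.654° = 0.62227969 rad
x = r_b·(cos φ + φ·sin φ) = 12.195104·(0.81255176 + 0.62227969·0.58288904) = 14.332561
y = r_b·(sin φ − φ·cos φ) = 12.195104·(0.58288904 − 0.62227969·0.81255176) = 0.942128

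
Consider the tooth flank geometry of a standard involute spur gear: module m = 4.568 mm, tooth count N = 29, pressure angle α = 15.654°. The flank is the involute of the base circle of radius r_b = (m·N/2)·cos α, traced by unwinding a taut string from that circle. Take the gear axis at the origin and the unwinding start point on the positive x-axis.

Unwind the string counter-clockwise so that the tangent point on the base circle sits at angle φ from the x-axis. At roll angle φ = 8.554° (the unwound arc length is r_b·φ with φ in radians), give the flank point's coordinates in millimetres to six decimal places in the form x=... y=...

x=64.486056 y=0.070588

pitch radius r_p = m·N/2 = 4.568·29/2 = 66.236000
base radius r_b = r_p·cos α = 66.236000·cos 15.654° = 63.779220
roll angle φ = 8.554° = 0.14929546 rad
x = r_b·(cos φ + φ·sin φ) = 63.779220·(0.98887612 + 0.14929546·0.14874147) = 64.486056
y = r_b·(sin φ − φ·cos φ) = 63.779220·(0.14874147 − 0.14929546·0.98887612) = 0.070588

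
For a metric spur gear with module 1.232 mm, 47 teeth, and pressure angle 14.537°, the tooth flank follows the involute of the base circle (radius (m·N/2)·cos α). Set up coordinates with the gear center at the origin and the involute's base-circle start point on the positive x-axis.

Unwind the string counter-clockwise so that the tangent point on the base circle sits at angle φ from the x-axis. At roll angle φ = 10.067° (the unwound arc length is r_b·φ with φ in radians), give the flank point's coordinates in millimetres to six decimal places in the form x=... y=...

x=28.454376 y=0.050515

pitch radius r_p = m·N/2 = 1.232·47/2 = 28.952000
base radius r_b = r_p·cos α = 28.952000·cos 14.537° = 28.025123
roll angle φ = 10.067° = 0.17570230 rad
x = r_b·(cos φ + φ·sin φ) = 28.025123·(0.98460402 + 0.17570230·0.17479966) = 28.454376
y = r_b·(sin φ − φ·cos φ) = 28.025123·(0.17479966 − 0.17570230·0.98460402) = 0.050515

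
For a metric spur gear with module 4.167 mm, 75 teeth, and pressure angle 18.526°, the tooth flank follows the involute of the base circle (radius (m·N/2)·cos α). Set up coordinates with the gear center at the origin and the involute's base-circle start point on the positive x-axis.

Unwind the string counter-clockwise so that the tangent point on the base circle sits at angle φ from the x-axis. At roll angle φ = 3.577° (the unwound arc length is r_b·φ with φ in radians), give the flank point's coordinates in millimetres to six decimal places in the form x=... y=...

pitch radius r_p = m·N/2 = 4.167·75/2 = 156.262500
base radius r_b = r_p·cos α = 156.262500·cos 18.526° = 148.164910
roll angle φ = 3.577° = 0.06243043 rad
x = r_b·(cos φ + φ·sin φ) = 148.164910·(0.99805185 + 0.06243043·0.06238988) = 148.453369
y = r_b·(sin φ − φ·cos φ) = 148.164910·(0.06238988 − 0.06243043·0.99805185) = 0.012013

x=148.453369 y=0.012013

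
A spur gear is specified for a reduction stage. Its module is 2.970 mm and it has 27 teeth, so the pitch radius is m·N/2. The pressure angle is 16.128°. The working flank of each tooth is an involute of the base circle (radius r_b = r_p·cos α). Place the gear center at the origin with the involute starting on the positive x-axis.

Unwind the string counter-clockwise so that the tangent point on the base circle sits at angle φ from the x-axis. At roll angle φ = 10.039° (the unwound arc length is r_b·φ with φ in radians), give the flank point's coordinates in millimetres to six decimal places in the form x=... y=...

pitch radius r_p = m·N/2 = 2.970·27/2 = 40.095000
base radius r_b = r_p·cos α = 40.095000·cos 16.128° = 38.517002
roll angle φ = 10.039° = 0.17521360 rad
x = r_b·(cos φ + φ·sin φ) = 38.517002·(0.98468933 + 0.17521360·0.17431847) = 39.103704
y = r_b·(sin φ − φ·cos φ) = 38.517002·(0.17431847 − 0.17521360·0.98468933) = 0.068850

x=39.103704 y=0.068850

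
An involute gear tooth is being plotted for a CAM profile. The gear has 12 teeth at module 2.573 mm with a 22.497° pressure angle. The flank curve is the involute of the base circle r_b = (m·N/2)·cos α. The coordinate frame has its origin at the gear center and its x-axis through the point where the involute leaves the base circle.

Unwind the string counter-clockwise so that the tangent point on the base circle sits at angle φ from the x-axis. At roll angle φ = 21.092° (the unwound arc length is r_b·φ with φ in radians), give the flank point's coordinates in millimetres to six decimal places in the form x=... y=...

x=15.197108 y=0.233982

pitch radius r_p = m·N/2 = 2.573·12/2 = 15.438000
base radius r_b = r_p·cos α = 15.438000·cos 22.497° = 14.263162
roll angle φ = 21.092° = 0.36812485 rad
x = r_b·(cos φ + φ·sin φ) = 14.263162·(0.93300379 + 0.36812485·0.35986654) = 15.197108
y = r_b·(sin φ − φ·cos φ) = 14.263162·(0.35986654 − 0.36812485·0.93300379) = 0.233982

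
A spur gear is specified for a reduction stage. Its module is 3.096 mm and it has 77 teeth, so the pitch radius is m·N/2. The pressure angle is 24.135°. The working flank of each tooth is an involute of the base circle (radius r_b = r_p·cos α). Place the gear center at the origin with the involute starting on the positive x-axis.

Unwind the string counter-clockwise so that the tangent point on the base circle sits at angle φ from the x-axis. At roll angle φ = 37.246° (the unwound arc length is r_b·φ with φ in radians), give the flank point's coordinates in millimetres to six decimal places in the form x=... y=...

x=129.388343 y=9.545963

pitch radius r_p = m·N/2 = 3.096·77/2 = 119.196000
base radius r_b = r_p·cos α = 119.196000·cos 24.135° = 108.776431
roll angle φ = 37.246° = 0.65006533 rad
x = r_b·(cos φ + φ·sin φ) = 108.776431·(0.79604426 + 0.65006533·0.60523842) = 129.388343
y = r_b·(sin φ − φ·cos φ) = 108.776431·(0.60523842 − 0.65006533·0.79604426) = 9.545963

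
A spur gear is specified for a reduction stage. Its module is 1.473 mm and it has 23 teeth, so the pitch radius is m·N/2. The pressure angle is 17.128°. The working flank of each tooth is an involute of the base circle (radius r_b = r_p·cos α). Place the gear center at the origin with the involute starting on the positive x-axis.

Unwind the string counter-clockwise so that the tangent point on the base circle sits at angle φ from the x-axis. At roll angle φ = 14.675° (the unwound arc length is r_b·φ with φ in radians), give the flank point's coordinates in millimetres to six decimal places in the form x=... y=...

x=16.710525 y=0.090073

pitch radius r_p = m·N/2 = 1.473·23/2 = 16.939500
base radius r_b = r_p·cos α = 16.939500·cos 17.128° = 16.188220
roll angle φ = 14.675° = 0.25612707 rad
x = r_b·(cos φ + φ·sin φ) = 16.188220·(0.96737838 + 0.25612707·0.25333587) = 16.710525
y = r_b·(sin φ − φ·cos φ) = 16.188220·(0.25333587 − 0.25612707·0.96737838) = 0.090073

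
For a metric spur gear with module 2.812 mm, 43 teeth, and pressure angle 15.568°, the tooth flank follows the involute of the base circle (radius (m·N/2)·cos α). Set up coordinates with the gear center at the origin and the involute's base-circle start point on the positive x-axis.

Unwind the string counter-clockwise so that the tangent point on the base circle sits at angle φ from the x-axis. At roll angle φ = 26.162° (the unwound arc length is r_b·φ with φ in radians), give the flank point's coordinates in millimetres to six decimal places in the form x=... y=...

pitch radius r_p = m·N/2 = 2.812·43/2 = 60.458000
base radius r_b = r_p·cos α = 60.458000·cos 15.568° = 58.239954
roll angle φ = 26.162° = 0.45661304 rad
x = r_b·(cos φ + φ·sin φ) = 58.239954·(0.89755099 + 0.45661304·0.44091067) = 63.998520
y = r_b·(sin φ − φ·cos φ) = 58.239954·(0.44091067 − 0.45661304·0.89755099) = 1.809934

x=63.998520 y=1.809934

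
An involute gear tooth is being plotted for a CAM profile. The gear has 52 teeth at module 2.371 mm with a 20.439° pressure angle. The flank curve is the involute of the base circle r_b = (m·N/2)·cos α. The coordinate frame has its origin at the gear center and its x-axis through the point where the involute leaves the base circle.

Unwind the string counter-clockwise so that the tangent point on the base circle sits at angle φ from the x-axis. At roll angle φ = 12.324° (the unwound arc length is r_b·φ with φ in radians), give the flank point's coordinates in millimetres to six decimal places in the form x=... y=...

pitch radius r_p = m·N/2 = 2.371·52/2 = 61.646000
base radius r_b = r_p·cos α = 61.646000·cos 20.439° = 57.765046
roll angle φ = 12.324° = 0.21509438 rad
x = r_b·(cos φ + φ·sin φ) = 57.765046·(0.97695625 + 0.21509438·0.21343963) = 59.085897
y = r_b·(sin φ − φ·cos φ) = 57.765046·(0.21343963 − 0.21509438·0.97695625) = 0.190731

x=59.085897 y=0.190731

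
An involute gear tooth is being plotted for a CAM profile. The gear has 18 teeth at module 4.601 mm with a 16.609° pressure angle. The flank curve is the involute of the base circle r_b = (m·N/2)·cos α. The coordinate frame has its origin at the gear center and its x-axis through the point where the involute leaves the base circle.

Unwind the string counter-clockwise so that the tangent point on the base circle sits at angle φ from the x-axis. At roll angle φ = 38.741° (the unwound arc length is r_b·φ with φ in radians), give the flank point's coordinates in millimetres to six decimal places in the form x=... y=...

pitch radius r_p = m·N/2 = 4.601·18/2 = 41.409000
base radius r_b = r_p·cos α = 41.409000·cos 16.609° = 39.681321
roll angle φ = 38.741° = 0.67615801 rad
x = r_b·(cos φ + φ·sin φ) = 39.681321·(0.77998279 + 0.67615801·0.62580096) = 47.741515
y = r_b·(sin φ − φ·cos φ) = 39.681321·(0.62580096 − 0.67615801·0.77998279) = 3.905013

x=47.741515 y=3.905013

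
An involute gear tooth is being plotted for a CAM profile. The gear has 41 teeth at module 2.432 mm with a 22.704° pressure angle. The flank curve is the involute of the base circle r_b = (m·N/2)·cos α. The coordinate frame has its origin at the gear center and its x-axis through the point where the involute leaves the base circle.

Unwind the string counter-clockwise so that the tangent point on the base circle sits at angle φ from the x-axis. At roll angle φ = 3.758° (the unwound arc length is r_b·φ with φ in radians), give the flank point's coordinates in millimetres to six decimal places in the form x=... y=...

x=46.091539 y=0.004324

pitch radius r_p = m·N/2 = 2.432·41/2 = 49.856000
base radius r_b = r_p·cos α = 49.856000·cos 22.704° = 45.992716
roll angle φ = 3.758° = 0.06558947 rad
x = r_b·(cos φ + φ·sin φ) = 45.992716·(0.99784978 + 0.06558947·0.06554246) = 46.091539
y = r_b·(sin φ − φ·cos φ) = 45.992716·(0.06554246 − 0.06558947·0.99784978) = 0.004324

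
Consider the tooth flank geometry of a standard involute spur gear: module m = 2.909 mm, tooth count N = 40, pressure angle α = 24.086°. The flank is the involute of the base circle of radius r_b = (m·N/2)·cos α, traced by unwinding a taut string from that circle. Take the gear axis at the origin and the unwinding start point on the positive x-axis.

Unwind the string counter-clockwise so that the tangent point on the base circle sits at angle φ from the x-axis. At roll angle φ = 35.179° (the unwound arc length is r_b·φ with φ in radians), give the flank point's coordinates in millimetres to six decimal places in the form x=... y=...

pitch radius r_p = m·N/2 = 2.909·40/2 = 58.180000
base radius r_b = r_p·cos α = 58.180000·cos 24.086° = 53.114496
roll angle φ = 35.179° = 0.61398938 rad
x = r_b·(cos φ + φ·sin φ) = 53.114496·(0.81735612 + 0.61398938·0.57613278) = 62.202148
y = r_b·(sin φ − φ·cos φ) = 53.114496·(0.57613278 − 0.61398938·0.81735612) = 3.945600

x=62.202148 y=3.945600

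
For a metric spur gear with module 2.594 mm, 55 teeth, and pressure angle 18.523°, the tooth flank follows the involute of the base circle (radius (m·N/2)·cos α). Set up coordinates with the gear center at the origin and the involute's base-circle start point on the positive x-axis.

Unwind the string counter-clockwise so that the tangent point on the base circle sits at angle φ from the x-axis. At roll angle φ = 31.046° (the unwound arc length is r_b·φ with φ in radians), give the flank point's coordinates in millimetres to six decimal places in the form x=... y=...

x=76.852238 y=3.482760

pitch radius r_p = m·N/2 = 2.594·55/2 = 71.335000
base radius r_b = r_p·cos α = 71.335000·cos 18.523° = 67.639576
roll angle φ = 31.046° = 0.54185492 rad
x = r_b·(cos φ + φ·sin φ) = 67.639576·(0.85675353 + 0.54185492·0.51572609) = 76.852238
y = r_b·(sin φ − φ·cos φ) = 67.639576·(0.51572609 − 0.54185492·0.85675353) = 3.482760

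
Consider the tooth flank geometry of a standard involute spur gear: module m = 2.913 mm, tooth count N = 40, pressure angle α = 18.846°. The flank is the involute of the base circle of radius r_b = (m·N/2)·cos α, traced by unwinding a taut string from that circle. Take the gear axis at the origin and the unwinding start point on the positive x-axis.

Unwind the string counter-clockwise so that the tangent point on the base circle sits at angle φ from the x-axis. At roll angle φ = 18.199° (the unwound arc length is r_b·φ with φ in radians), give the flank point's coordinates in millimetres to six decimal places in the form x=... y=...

x=57.848314 y=0.583051

pitch radius r_p = m·N/2 = 2.913·40/2 = 58.260000
base radius r_b = r_p·cos α = 58.260000·cos 18.846° = 55.136694
roll angle φ = 18.199° = 0.31763247 rad
x = r_b·(cos φ + φ·sin φ) = 55.136694·(0.94997750 + 0.31763247·0.31231834) = 57.848314
y = r_b·(sin φ − φ·cos φ) = 55.136694·(0.31231834 − 0.31763247·0.94997750) = 0.583051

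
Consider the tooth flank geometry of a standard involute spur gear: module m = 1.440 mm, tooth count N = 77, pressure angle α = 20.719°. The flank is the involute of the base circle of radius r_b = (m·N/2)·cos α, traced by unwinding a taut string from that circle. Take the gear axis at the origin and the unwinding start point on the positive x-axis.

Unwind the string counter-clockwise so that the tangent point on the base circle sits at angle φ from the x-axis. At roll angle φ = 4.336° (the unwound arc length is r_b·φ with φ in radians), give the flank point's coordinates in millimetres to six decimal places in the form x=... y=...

x=52.002791 y=0.007487

pitch radius r_p = m·N/2 = 1.440·77/2 = 55.440000
base radius r_b = r_p·cos α = 55.440000·cos 20.719° = 51.854516
roll angle φ = 4.336° = 0.07567748 rad
x = r_b·(cos φ + φ·sin φ) = 51.854516·(0.99713783 + 0.07567748·0.07560526) = 52.002791
y = r_b·(sin φ − φ·cos φ) = 51.854516·(0.07560526 − 0.07567748·0.99713783) = 0.007487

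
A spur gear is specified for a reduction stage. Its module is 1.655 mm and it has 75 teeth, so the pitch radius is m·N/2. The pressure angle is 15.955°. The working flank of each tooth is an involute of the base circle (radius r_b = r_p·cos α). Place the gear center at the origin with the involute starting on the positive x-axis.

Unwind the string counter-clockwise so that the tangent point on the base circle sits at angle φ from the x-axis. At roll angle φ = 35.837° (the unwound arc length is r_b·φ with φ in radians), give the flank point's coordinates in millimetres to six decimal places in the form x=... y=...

pitch radius r_p = m·N/2 = 1.655·75/2 = 62.062500
base radius r_b = r_p·cos α = 62.062500·cos 15.955° = 59.671721
roll angle φ = 35.837° = 0.62547364 rad
x = r_b·(cos φ + φ·sin φ) = 59.671721·(0.81068590 + 0.62547364·0.58548132) = 70.226994
y = r_b·(sin φ − φ·cos φ) = 59.671721·(0.58548132 − 0.62547364·0.81068590) = 4.679376

x=70.226994 y=4.679376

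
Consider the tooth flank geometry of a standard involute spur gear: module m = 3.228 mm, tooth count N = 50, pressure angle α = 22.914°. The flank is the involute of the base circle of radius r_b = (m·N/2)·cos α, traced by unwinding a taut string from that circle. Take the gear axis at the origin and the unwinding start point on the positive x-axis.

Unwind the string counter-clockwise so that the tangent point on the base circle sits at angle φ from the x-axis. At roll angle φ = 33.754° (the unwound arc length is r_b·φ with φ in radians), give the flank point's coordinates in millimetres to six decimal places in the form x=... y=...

pitch radius r_p = m·N/2 = 3.228·50/2 = 80.700000
base radius r_b = r_p·cos α = 80.700000·cos 22.914° = 74.331987
roll angle φ = 33.754° = 0.58911844 rad
x = r_b·(cos φ + φ·sin φ) = 74.331987·(0.83143082 + 0.58911844·0.55562828) = 86.133059
y = r_b·(sin φ − φ·cos φ) = 74.331987·(0.55562828 − 0.58911844·0.83143082) = 4.892312

x=86.133059 y=4.892312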